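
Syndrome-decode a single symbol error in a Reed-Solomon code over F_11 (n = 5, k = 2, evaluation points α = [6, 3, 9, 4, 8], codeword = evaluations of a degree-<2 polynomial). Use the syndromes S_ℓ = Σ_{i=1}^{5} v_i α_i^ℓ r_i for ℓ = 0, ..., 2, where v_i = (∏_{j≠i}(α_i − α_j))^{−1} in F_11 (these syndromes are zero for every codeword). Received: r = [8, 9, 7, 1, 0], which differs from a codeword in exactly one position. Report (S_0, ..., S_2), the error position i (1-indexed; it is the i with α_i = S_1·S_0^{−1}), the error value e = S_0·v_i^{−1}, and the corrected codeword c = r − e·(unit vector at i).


S = (10, 7, 6), error at position 4, error magnitude e = 7, c = [8, 9, 7, 5, 0].

Step 1: column multipliers v_i = (∏_{j≠i}(α_i − α_j))^{−1} mod 11.
  i = 1 (α = 6): (6−3)(6−9)(6−4)(6−8) = 3·(−3)·2·(−2) = 36 ≡ 3, so v_1 = 3^{−1} = 4 (mod 11).
  i = 2 (α = 3): (3−6)(3−9)(3−4)(3−8) = (−3)·(−6)·(−1)·(−5) = 90 ≡ 2, so v_2 = 2^{−1} = 6 (mod 11).
  i = 3 (α = 9): (9−6)(9−3)(9−4)(9−8) = 3·6·5·1 = 90 ≡ 2, so v_3 = 2^{−1} = 6 (mod 11).
  i = 4 (α = 4): (4−6)(4−3)(4−9)(4−8) = (−2)·1·(−5)·(−4) = −40 ≡ 4, so v_4 = 4^{−1} = 3 (mod 11).
  i = 5 (α = 8): (8−6)(8−3)(8−9)(8−4) = 2·5·(−1)·4 = −40 ≡ 4, so v_5 = 4^{−1} = 3 (mod 11).
  v = [4, 6, 6, 3, 3].
Step 2: syndromes of r = [8, 9, 7, 1, 0] (all sums mod 11).
  S_0 = Σ v_i r_i = 4·8 + 6·9 + 6·7 + 3·1 + 3·0 = 131 ≡ 10.
  S_1 = Σ v_i α_i r_i = 4·6·8 + 6·3·9 + 6·9·7 + 3·4·1 + 3·8·0 = 744 ≡ 7.
  α_i^2 mod 11 = [3, 9, 4, 5, 9].
  S_2 = Σ v_i α_i^2 r_i = 4·3·8 + 6·9·9 + 6·4·7 + 3·5·1 + 3·9·0 = 765 ≡ 6.
  S = (10, 7, 6) ≠ 0, so r is not a codeword (an error is present).
Step 3: locate the error. For a single error e at position i, S_ℓ = v_i·e·α_i^ℓ, so α_err = S_1/S_0.
  S_0^{−1} = 10^{−1} = 10 (mod 11), so α_err = 7·10 = 70 ≡ 4 = α_4. Error position i = 4.
  Consistency check: S_2/S_1 = 6·8 = 48 ≡ 4 = α_err ✓ (single-error assumption holds).
Step 4: error magnitude e = S_0/v_4 = S_0·∏_{j≠4}(α_4 − α_j) = 10·4 = 40 ≡ 7 (mod 11).
Step 5: correct position 4: c_4 = r_4 − e = 1 − 7 ≡ 5 (mod 11). Hence c = [8, 9, 7, 5, 0].
  Check: interpolating c through the α_i gives m(x) = 10 + 7·x (degree < 2) with m(α_i) = c_i for every i, so c is indeed a codeword.


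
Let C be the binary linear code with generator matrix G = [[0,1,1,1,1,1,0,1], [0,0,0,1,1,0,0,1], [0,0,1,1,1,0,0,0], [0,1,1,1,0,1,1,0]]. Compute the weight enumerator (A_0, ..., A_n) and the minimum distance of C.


Weight distribution: A_0 = 1, A_2 = 2, A_3 = 6, A_4 = 3, A_5 = 2, A_6 = 2. Minimum distance d = 2.

Enumerate all 2^4 = 16 messages m ∈ F_2^4.
For each, compute codeword c = mG in F_2^8, then tally its weight.
  m = 0000 → c = 00000000, weight = 0.
  m = 1000 → c = 01111101, weight = 6.
  m = 0100 → c = 00011001, weight = 3.
  m = 1100 → c = 01100100, weight = 3.
  m = 0010 → c = 00111000, weight = 3.
  m = 1010 → c = 01000101, weight = 3.
  m = 0110 → c = 00100001, weight = 2.
  m = 1110 → c = 01011100, weight = 4.
  m = 0001 → c = 01110110, weight = 5.
  m = 1001 → c = 00001011, weight = 3.
  m = 0101 → c = 01101111, weight = 6.
  m = 1101 → c = 00010010, weight = 2.
  m = 0011 → c = 01001110, weight = 4.
  m = 1011 → c = 00110011, weight = 4.
  m = 0111 → c = 01010111, weight = 5.
  m = 1111 → c = 00101010, weight = 3.
Tally weights:
  weight 0: 1 codewords.
  weight 2: 2 codewords.
  weight 3: 6 codewords.
  weight 4: 3 codewords.
  weight 5: 2 codewords.
  weight 6: 2 codewords.
Minimum distance d = smallest w > 0 with A_w > 0 = 2.
Sanity: Σ A_w = 16 = 2^4 = 16 ✓.


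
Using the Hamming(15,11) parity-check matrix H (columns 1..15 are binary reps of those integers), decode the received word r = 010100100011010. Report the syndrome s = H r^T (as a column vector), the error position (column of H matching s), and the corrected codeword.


s = (1, 0, 0, 0)^T, error position = 8, corrected codeword c = 010100110011010

Compute s = H r^T mod 2 one row at a time:
  s_1 = 0 + 0 + 0 + 1 + 1 + 0 + 1 + 0 = 3 ≡ 1 (mod 2).
  s_2 = 1 + 0 + 0 + 1 + 1 + 0 + 1 + 0 = 4 ≡ 0 (mod 2).
  s_3 = 1 + 0 + 0 + 1 + 0 + 1 + 1 + 0 = 4 ≡ 0 (mod 2).
  s_4 = 0 + 0 + 0 + 1 + 0 + 1 + 0 + 0 = 2 ≡ 0 (mod 2).
s = (1, 0, 0, 0)^T — this equals column 8 of H (binary 1000), so error is at position 8.
Correct: flip bit 8 of r = 010100100011010 to get c = 010100110011010.


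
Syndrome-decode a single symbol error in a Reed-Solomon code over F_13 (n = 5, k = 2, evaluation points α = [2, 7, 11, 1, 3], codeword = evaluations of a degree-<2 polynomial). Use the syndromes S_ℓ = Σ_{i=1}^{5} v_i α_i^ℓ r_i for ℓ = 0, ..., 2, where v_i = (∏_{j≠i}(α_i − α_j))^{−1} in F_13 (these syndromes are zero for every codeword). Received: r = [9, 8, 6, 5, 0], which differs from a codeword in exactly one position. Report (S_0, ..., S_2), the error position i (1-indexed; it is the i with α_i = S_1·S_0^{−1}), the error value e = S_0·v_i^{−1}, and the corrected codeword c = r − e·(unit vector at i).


S = (5, 9, 11), error at position 2, error magnitude e = 5, c = [9, 3, 6, 5, 0].

Step 1: column multipliers v_i = (∏_{j≠i}(α_i − α_j))^{−1} mod 13.
  i = 1 (α = 2): (2−7)(2−11)(2−1)(2−3) = (−5)·(−9)·1·(−1) = −45 ≡ 7, so v_1 = 7^{−1} = 2 (mod 13).
  i = 2 (α = 7): (7−2)(7−11)(7−1)(7−3) = 5·(−4)·6·4 = −480 ≡ 1, so v_2 = 1^{−1} = 1 (mod 13).
  i = 3 (α = 11): (11−2)(11−7)(11−1)(11−3) = 9·4·10·8 = 2880 ≡ 7, so v_3 = 7^{−1} = 2 (mod 13).
  i = 4 (α = 1): (1−2)(1−7)(1−11)(1−3) = (−1)·(−6)·(−10)·(−2) = 120 ≡ 3, so v_4 = 3^{−1} = 9 (mod 13).
  i = 5 (α = 3): (3−2)(3−7)(3−11)(3−1) = 1·(−4)·(−8)·2 = 64 ≡ 12, so v_5 = 12^{−1} = 12 (mod 13).
  v = [2, 1, 2, 9, 12].
Step 2: syndromes of r = [9, 8, 6, 5, 0] (all sums mod 13).
  S_0 = Σ v_i r_i = 2·9 + 1·8 + 2·6 + 9·5 + 12·0 = 83 ≡ 5.
  S_1 = Σ v_i α_i r_i = 2·2·9 + 1·7·8 + 2·11·6 + 9·1·5 + 12·3·0 = 269 ≡ 9.
  α_i^2 mod 13 = [4, 10, 4, 1, 9].
  S_2 = Σ v_i α_i^2 r_i = 2·4·9 + 1·10·8 + 2·4·6 + 9·1·5 + 12·9·0 = 245 ≡ 11.
  S = (5, 9, 11) ≠ 0, so r is not a codeword (an error is present).
Step 3: locate the error. For a single error e at position i, S_ℓ = v_i·e·α_i^ℓ, so α_err = S_1/S_0.
  S_0^{−1} = 5^{−1} = 8 (mod 13), so α_err = 9·8 = 72 ≡ 7 = α_2. Error position i = 2.
  Consistency check: S_2/S_1 = 11·3 = 33 ≡ 7 = α_err ✓ (single-error assumption holds).
Step 4: error magnitude e = S_0/v_2 = S_0·∏_{j≠2}(α_2 − α_j) = 5·1 = 5 ≡ 5 (mod 13).
Step 5: correct position 2: c_2 = r_2 − e = 8 − 5 ≡ 3 (mod 13). Hence c = [9, 3, 6, 5, 0].
  Check: interpolating c through the α_i gives m(x) = 1 + 4·x (degree < 2) with m(α_i) = c_i for every i, so c is indeed a codeword.


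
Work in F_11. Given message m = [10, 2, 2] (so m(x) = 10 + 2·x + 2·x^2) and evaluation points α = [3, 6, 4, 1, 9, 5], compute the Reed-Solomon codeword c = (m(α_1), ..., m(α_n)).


c = [1, 6, 6, 3, 3, 4]

Message polynomial: m(x) = 10 + 2·x + 2·x^2 (mod 11).
For each evaluation point α_i, compute m(α_i) mod 11:
  α_1 = 3: Horner steps 2 → 8 → 1, so m(3) = 1.
  α_2 = 6: Horner steps 2 → 3 → 6, so m(6) = 6.
  α_3 = 4: Horner steps 2 → 10 → 6, so m(4) = 6.
  α_4 = 1: Horner steps 2 → 4 → 3, so m(1) = 3.
  α_5 = 9: Horner steps 2 → 9 → 3, so m(9) = 3.
  α_6 = 5: Horner steps 2 → 1 → 4, so m(5) = 4.
Codeword c = [1, 6, 6, 3, 3, 4] ∈ F_11^6.


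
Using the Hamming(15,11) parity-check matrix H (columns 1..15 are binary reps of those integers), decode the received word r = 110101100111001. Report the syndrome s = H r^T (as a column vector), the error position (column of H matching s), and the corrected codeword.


s = (0, 1, 0, 0)^T, error position = 4, corrected codeword c = 110001100111001

Compute s = H r^T mod 2 one row at a time:
  s_1 = 0 + 0 + 1 + 1 + 1 + 0 + 0 + 1 = 4 ≡ 0 (mod 2).
  s_2 = 1 + 0 + 1 + 1 + 1 + 0 + 0 + 1 = 5 ≡ 1 (mod 2).
  s_3 = 1 + 0 + 1 + 1 + 1 + 1 + 0 + 1 = 6 ≡ 0 (mod 2).
  s_4 = 1 + 0 + 0 + 1 + 0 + 1 + 0 + 1 = 4 ≡ 0 (mod 2).
s = (0, 1, 0, 0)^T — this equals column 4 of H (binary 0100), so error is at position 4.
Correct: flip bit 4 of r = 110101100111001 to get c = 110001100111001.


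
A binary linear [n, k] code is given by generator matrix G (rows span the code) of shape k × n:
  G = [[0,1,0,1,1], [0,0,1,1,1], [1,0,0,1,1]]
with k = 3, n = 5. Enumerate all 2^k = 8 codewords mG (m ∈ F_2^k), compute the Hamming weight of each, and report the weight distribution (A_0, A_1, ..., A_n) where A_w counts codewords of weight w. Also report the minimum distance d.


Weight distribution: A_0 = 1, A_2 = 3, A_3 = 3, A_5 = 1. Minimum distance d = 2.

Enumerate all 2^3 = 8 messages m ∈ F_2^3.
For each, compute codeword c = mG in F_2^5, then tally its weight.
  m = 000 → c = 00000, weight = 0.
  m = 100 → c = 01011, weight = 3.
  m = 010 → c = 00111, weight = 3.
  m = 110 → c = 01100, weight = 2.
  m = 001 → c = 10011, weight = 3.
  m = 101 → c = 11000, weight = 2.
  m = 011 → c = 10100, weight = 2.
  m = 111 → c = 11111, weight = 5.
Tally weights:
  weight 0: 1 codewords.
  weight 2: 3 codewords.
  weight 3: 3 codewords.
  weight 5: 1 codewords.
Minimum distance d = smallest w > 0 with A_w > 0 = 2.
Sanity: Σ A_w = 8 = 2^3 = 8 ✓.


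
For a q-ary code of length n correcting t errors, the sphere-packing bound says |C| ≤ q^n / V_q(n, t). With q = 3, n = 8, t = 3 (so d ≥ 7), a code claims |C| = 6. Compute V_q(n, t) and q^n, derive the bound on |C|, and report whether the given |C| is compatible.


V_q(n, t) = 577, q^n = 6561, Hamming bound = 11, |C| = 6 ≤ bound (satisfied).

Step 1: Compute V_q(n, t) = Σ_{j=0}^3 C(n, j) (q−1)^j.
  j = 0: C(8,0)·(2)^0 = 1·1 = 1.
  j = 1: C(8,1)·(2)^1 = 8·2 = 16.
  j = 2: C(8,2)·(2)^2 = 28·4 = 112.
  j = 3: C(8,3)·(2)^3 = 56·8 = 448.
  V_q(n, t) = 1 + 16 + 112 + 448 = 577.
Step 2: q^n = 3^8 = 6561.
Step 3: Hamming bound ⌊q^n / V_q(n,t)⌋ = ⌊6561/577⌋ = 11.
Step 4: Compare |C| = 6 to 11: satisfied.
The claimed |C| lies below the Hamming bound.


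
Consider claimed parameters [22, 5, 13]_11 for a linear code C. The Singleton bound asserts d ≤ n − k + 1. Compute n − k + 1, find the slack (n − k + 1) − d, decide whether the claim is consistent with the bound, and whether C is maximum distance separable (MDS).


Singleton RHS = n − k + 1 = 18, slack = 5, bound satisfied, not MDS.

Singleton bound: d ≤ n − k + 1.
Here n = 22, k = 5, so n − k + 1 = 18.
Given d = 13, check d ≤ 18: YES.
Slack = (n − k + 1) − d = 5.
The code is NOT MDS (slack = 5 > 0).
Description: the claimed parameters are [22, 5, 13]_11; such a code would be non-MDS.


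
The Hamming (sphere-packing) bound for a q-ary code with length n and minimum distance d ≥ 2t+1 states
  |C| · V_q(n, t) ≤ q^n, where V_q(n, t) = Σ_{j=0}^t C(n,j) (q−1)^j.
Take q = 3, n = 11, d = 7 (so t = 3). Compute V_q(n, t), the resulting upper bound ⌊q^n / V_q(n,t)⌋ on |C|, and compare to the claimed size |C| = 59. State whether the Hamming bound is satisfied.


V_q(n, t) = 1563, q^n = 177147, Hamming bound = 113, |C| = 59 ≤ bound (satisfied).

Step 1: Compute V_q(n, t) = Σ_{j=0}^3 C(n, j) (q−1)^j.
  j = 0: C(11,0)·(2)^0 = 1·1 = 1.
  j = 1: C(11,1)·(2)^1 = 11·2 = 22.
  j = 2: C(11,2)·(2)^2 = 55·4 = 220.
  j = 3: C(11,3)·(2)^3 = 165·8 = 1320.
  V_q(n, t) = 1 + 22 + 220 + 1320 = 1563.
Step 2: q^n = 3^11 = 177147.
Step 3: Hamming bound ⌊q^n / V_q(n,t)⌋ = ⌊177147/1563⌋ = 113.
Step 4: Compare |C| = 59 to 113: satisfied.
The claimed |C| lies below the Hamming bound.


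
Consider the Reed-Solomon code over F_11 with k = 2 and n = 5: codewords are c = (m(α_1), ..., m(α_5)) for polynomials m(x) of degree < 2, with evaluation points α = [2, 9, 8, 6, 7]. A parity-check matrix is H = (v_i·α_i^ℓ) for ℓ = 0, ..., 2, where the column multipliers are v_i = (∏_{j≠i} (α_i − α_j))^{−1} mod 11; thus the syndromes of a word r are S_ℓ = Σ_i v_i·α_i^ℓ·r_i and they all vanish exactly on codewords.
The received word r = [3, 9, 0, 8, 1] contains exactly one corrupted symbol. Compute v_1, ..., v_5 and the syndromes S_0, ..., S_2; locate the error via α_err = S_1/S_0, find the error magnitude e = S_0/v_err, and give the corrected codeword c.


S = (5, 7, 1), error at position 3, error magnitude e = 6, c = [3, 9, 5, 8, 1].

Step 1: column multipliers v_i = (∏_{j≠i}(α_i − α_j))^{−1} mod 11.
  i = 1 (α = 2): (2−9)(2−8)(2−6)(2−7) = (−7)·(−6)·(−4)·(−5) = 840 ≡ 4, so v_1 = 4^{−1} = 3 (mod 11).
  i = 2 (α = 9): (9−2)(9−8)(9−6)(9−7) = 7·1·3·2 = 42 ≡ 9, so v_2 = 9^{−1} = 5 (mod 11).
  i = 3 (α = 8): (8−2)(8−9)(8−6)(8−7) = 6·(−1)·2·1 = −12 ≡ 10, so v_3 = 10^{−1} = 10 (mod 11).
  i = 4 (α = 6): (6−2)(6−9)(6−8)(6−7) = 4·(−3)·(−2)·(−1) = −24 ≡ 9, so v_4 = 9^{−1} = 5 (mod 11).
  i = 5 (α = 7): (7−2)(7−9)(7−8)(7−6) = 5·(−2)·(−1)·1 = 10 ≡ 10, so v_5 = 10^{−1} = 10 (mod 11).
  v = [3, 5, 10, 5, 10].
Step 2: syndromes of r = [3, 9, 0, 8, 1] (all sums mod 11).
  S_0 = Σ v_i r_i = 3·3 + 5·9 + 10·0 + 5·8 + 10·1 = 104 ≡ 5.
  S_1 = Σ v_i α_i r_i = 3·2·3 + 5·9·9 + 10·8·0 + 5·6·8 + 10·7·1 = 733 ≡ 7.
  α_i^2 mod 11 = [4, 4, 9, 3, 5].
  S_2 = Σ v_i α_i^2 r_i = 3·4·3 + 5·4·9 + 10·9·0 + 5·3·8 + 10·5·1 = 386 ≡ 1.
  S = (5, 7, 1) ≠ 0, so r is not a codeword (an error is present).
Step 3: locate the error. For a single error e at position i, S_ℓ = v_i·e·α_i^ℓ, so α_err = S_1/S_0.
  S_0^{−1} = 5^{−1} = 9 (mod 11), so α_err = 7·9 = 63 ≡ 8 = α_3. Error position i = 3.
  Consistency check: S_2/S_1 = 1·8 = 8 ≡ 8 = α_err ✓ (single-error assumption holds).
Step 4: error magnitude e = S_0/v_3 = S_0·∏_{j≠3}(α_3 − α_j) = 5·10 = 50 ≡ 6 (mod 11).
Step 5: correct position 3: c_3 = r_3 − e = 0 − 6 ≡ 5 (mod 11). Hence c = [3, 9, 5, 8, 1].
  Check: interpolating c through the α_i gives m(x) = 6 + 4·x (degree < 2) with m(α_i) = c_i for every i, so c is indeed a codeword.


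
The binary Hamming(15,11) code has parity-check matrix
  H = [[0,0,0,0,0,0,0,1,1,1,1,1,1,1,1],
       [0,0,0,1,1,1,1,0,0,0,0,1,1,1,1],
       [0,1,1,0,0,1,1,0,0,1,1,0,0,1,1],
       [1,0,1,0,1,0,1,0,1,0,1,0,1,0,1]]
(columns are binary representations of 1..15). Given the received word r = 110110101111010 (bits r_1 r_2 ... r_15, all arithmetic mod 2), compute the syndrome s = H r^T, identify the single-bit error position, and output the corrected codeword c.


s = (1, 1, 1, 1)^T, error position = 15, corrected codeword c = 110110101111011

Compute s = H r^T mod 2 one row at a time:
  s_1 = 0 + 1 + 1 + 1 + 1 + 0 + 1 + 0 = 5 ≡ 1 (mod 2).
  s_2 = 1 + 1 + 0 + 1 + 1 + 0 + 1 + 0 = 5 ≡ 1 (mod 2).
  s_3 = 1 + 0 + 0 + 1 + 1 + 1 + 1 + 0 = 5 ≡ 1 (mod 2).
  s_4 = 1 + 0 + 1 + 1 + 1 + 1 + 0 + 0 = 5 ≡ 1 (mod 2).
s = (1, 1, 1, 1)^T — this equals column 15 of H (binary 1111), so error is at position 15.
Correct: flip bit 15 of r = 110110101111010 to get c = 110110101111011.


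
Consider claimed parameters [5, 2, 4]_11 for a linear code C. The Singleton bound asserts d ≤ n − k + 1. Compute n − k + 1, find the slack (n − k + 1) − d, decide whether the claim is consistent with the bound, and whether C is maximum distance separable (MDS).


Singleton RHS = n − k + 1 = 4, slack = 0, bound satisfied, MDS.

Singleton bound: d ≤ n − k + 1.
Here n = 5, k = 2, so n − k + 1 = 4.
Given d = 4, check d ≤ 4: YES.
Slack = (n − k + 1) − d = 0.
The code is MDS (slack = 0).
Description: the claimed parameters are [5, 2, 4]_11; such a code would be MDS (meets Singleton bound).


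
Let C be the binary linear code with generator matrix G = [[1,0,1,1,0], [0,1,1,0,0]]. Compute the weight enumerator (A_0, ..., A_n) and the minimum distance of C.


Weight distribution: A_0 = 1, A_2 = 1, A_3 = 2. Minimum distance d = 2.

Enumerate all 2^2 = 4 messages m ∈ F_2^2.
For each, compute codeword c = mG in F_2^5, then tally its weight.
  m = 00 → c = 00000, weight = 0.
  m = 10 → c = 10110, weight = 3.
  m = 01 → c = 01100, weight = 2.
  m = 11 → c = 11010, weight = 3.
Tally weights:
  weight 0: 1 codewords.
  weight 2: 1 codewords.
  weight 3: 2 codewords.
Minimum distance d = smallest w > 0 with A_w > 0 = 2.
Sanity: Σ A_w = 4 = 2^2 = 4 ✓.


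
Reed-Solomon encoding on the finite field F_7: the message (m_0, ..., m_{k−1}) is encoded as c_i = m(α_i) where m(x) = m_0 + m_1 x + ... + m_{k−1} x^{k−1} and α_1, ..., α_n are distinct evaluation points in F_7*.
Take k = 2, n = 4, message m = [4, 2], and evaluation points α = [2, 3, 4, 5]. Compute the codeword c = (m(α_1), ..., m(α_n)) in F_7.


c = [1, 3, 5, 0]

Message polynomial: m(x) = 4 + 2·x (mod 7).
For each evaluation point α_i, compute m(α_i) mod 7:
  α_1 = 2: Horner steps 2 → 1, so m(2) = 1.
  α_2 = 3: Horner steps 2 → 3, so m(3) = 3.
  α_3 = 4: Horner steps 2 → 5, so m(4) = 5.
  α_4 = 5: Horner steps 2 → 0, so m(5) = 0.
Codeword c = [1, 3, 5, 0] ∈ F_7^4.


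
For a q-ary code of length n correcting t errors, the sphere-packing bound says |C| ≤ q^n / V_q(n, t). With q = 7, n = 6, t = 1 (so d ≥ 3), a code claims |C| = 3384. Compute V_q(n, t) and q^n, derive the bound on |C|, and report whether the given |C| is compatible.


V_q(n, t) = 37, q^n = 117649, Hamming bound = 3179, |C| = 3384 > bound (violated).

Step 1: Compute V_q(n, t) = Σ_{j=0}^1 C(n, j) (q−1)^j.
  j = 0: C(6,0)·(6)^0 = 1·1 = 1.
  j = 1: C(6,1)·(6)^1 = 6·6 = 36.
  V_q(n, t) = 1 + 36 = 37.
Step 2: q^n = 7^6 = 117649.
Step 3: Hamming bound ⌊q^n / V_q(n,t)⌋ = ⌊117649/37⌋ = 3179.
Step 4: Compare |C| = 3384 to 3179: violated.
The claimed |C| lies above the Hamming bound, so no 7-ary code of length 6 with d ≥ 3 can have 3384 codewords.


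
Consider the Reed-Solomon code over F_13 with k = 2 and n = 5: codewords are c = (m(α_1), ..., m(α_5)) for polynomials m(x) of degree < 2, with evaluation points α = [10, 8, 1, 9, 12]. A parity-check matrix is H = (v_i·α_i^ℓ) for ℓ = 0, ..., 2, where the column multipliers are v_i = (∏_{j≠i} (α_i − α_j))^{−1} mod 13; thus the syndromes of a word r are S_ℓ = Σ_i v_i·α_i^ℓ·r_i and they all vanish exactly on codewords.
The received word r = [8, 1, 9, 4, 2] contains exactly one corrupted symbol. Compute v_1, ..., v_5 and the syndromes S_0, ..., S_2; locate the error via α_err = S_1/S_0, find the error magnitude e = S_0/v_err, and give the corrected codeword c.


S = (10, 12, 4), error at position 4, error magnitude e = 6, c = [8, 1, 9, 11, 2].

Step 1: column multipliers v_i = (∏_{j≠i}(α_i − α_j))^{−1} mod 13.
  i = 1 (α = 10): (10−8)(10−1)(10−9)(10−12) = 2·9·1·(−2) = −36 ≡ 3, so v_1 = 3^{−1} = 9 (mod 13).
  i = 2 (α = 8): (8−10)(8−1)(8−9)(8−12) = (−2)·7·(−1)·(−4) = −56 ≡ 9, so v_2 = 9^{−1} = 3 (mod 13).
  i = 3 (α = 1): (1−10)(1−8)(1−9)(1−12) = (−9)·(−7)·(−8)·(−11) = 5544 ≡ 6, so v_3 = 6^{−1} = 11 (mod 13).
  i = 4 (α = 9): (9−10)(9−8)(9−1)(9−12) = (−1)·1·8·(−3) = 24 ≡ 11, so v_4 = 11^{−1} = 6 (mod 13).
  i = 5 (α = 12): (12−10)(12−8)(12−1)(12−9) = 2·4·11·3 = 264 ≡ 4, so v_5 = 4^{−1} = 10 (mod 13).
  v = [9, 3, 11, 6, 10].
Step 2: syndromes of r = [8, 1, 9, 4, 2] (all sums mod 13).
  S_0 = Σ v_i r_i = 9·8 + 3·1 + 11·9 + 6·4 + 10·2 = 218 ≡ 10.
  S_1 = Σ v_i α_i r_i = 9·10·8 + 3·8·1 + 11·1·9 + 6·9·4 + 10·12·2 = 1299 ≡ 12.
  α_i^2 mod 13 = [9, 12, 1, 3, 1].
  S_2 = Σ v_i α_i^2 r_i = 9·9·8 + 3·12·1 + 11·1·9 + 6·3·4 + 10·1·2 = 875 ≡ 4.
  S = (10, 12, 4) ≠ 0, so r is not a codeword (an error is present).
Step 3: locate the error. For a single error e at position i, S_ℓ = v_i·e·α_i^ℓ, so α_err = S_1/S_0.
  S_0^{−1} = 10^{−1} = 4 (mod 13), so α_err = 12·4 = 48 ≡ 9 = α_4. Error position i = 4.
  Consistency check: S_2/S_1 = 4·12 = 48 ≡ 9 = α_err ✓ (single-error assumption holds).
Step 4: error magnitude e = S_0/v_4 = S_0·∏_{j≠4}(α_4 − α_j) = 10·11 = 110 ≡ 6 (mod 13).
Step 5: correct position 4: c_4 = r_4 − e = 4 − 6 ≡ 11 (mod 13). Hence c = [8, 1, 9, 11, 2].
  Check: interpolating c through the α_i gives m(x) = 12 + 10·x (degree < 2) with m(α_i) = c_i for every i, so c is indeed a codeword.


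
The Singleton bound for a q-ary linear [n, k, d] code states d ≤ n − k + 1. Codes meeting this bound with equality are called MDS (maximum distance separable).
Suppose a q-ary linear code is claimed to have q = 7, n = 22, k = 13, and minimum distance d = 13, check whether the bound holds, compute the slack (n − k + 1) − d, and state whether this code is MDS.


Singleton RHS = n − k + 1 = 10, slack = -3, bound violated (no such code; not MDS).

Singleton bound: d ≤ n − k + 1.
Here n = 22, k = 13, so n − k + 1 = 10.
Given d = 13, check d ≤ 10: NO.
Slack = (n − k + 1) − d = -3.
The slack is negative: d = 13 exceeds n − k + 1 = 10 by 3, so the Singleton bound is violated and no linear [22, 13, 13]_7 code can exist. In particular it is not MDS (MDS requires d = n − k + 1 exactly).
Description: the claimed parameters are [22, 13, 13]_7; such a code would be impossible (violates the Singleton bound).


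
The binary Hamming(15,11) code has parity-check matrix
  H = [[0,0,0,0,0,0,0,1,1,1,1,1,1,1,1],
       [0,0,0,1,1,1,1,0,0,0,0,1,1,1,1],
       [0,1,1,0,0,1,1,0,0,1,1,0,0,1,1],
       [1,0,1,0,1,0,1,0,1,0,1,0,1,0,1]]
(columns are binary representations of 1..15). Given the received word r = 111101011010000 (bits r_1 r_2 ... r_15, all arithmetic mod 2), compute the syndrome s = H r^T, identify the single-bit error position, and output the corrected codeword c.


s = (1, 0, 0, 0)^T, error position = 8, corrected codeword c = 111101001010000

Compute s = H r^T mod 2 one row at a time:
  s_1 = 1 + 1 + 0 + 1 + 0 + 0 + 0 + 0 = 3 ≡ 1 (mod 2).
  s_2 = 1 + 0 + 1 + 0 + 0 + 0 + 0 + 0 = 2 ≡ 0 (mod 2).
  s_3 = 1 + 1 + 1 + 0 + 0 + 1 + 0 + 0 = 4 ≡ 0 (mod 2).
  s_4 = 1 + 1 + 0 + 0 + 1 + 1 + 0 + 0 = 4 ≡ 0 (mod 2).
s = (1, 0, 0, 0)^T — this equals column 8 of H (binary 1000), so error is at position 8.
Correct: flip bit 8 of r = 111101011010000 to get c = 111101001010000.


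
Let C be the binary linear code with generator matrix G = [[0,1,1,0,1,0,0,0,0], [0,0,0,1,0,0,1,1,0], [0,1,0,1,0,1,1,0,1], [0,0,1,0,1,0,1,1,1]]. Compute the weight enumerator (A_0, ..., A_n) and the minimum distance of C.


Weight distribution: A_0 = 1, A_2 = 1, A_3 = 4, A_4 = 3, A_5 = 4, A_6 = 3. Minimum distance d = 2.

Enumerate all 2^4 = 16 messages m ∈ F_2^4.
For each, compute codeword c = mG in F_2^9, then tally its weight.
  m = 0000 → c = 000000000, weight = 0.
  m = 1000 → c = 011010000, weight = 3.
  m = 0100 → c = 000100110, weight = 3.
  m = 1100 → c = 011110110, weight = 6.
  m = 0010 → c = 010101101, weight = 5.
  m = 1010 → c = 001111101, weight = 6.
  m = 0110 → c = 010001011, weight = 4.
  m = 1110 → c = 001011011, weight = 5.
  m = 0001 → c = 001010111, weight = 5.
  m = 1001 → c = 010000111, weight = 4.
  m = 0101 → c = 001110001, weight = 4.
  m = 1101 → c = 010100001, weight = 3.
  m = 0011 → c = 011111010, weight = 6.
  m = 1011 → c = 000101010, weight = 3.
  m = 0111 → c = 011011100, weight = 5.
  m = 1111 → c = 000001100, weight = 2.
Tally weights:
  weight 0: 1 codewords.
  weight 2: 1 codewords.
  weight 3: 4 codewords.
  weight 4: 3 codewords.
  weight 5: 4 codewords.
  weight 6: 3 codewords.
Minimum distance d = smallest w > 0 with A_w > 0 = 2.
Sanity: Σ A_w = 16 = 2^4 = 16 ✓.


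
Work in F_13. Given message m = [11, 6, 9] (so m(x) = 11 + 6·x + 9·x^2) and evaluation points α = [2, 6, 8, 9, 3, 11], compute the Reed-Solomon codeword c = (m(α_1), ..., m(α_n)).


c = [7, 7, 11, 1, 6, 9]

Message polynomial: m(x) = 11 + 6·x + 9·x^2 (mod 13).
For each evaluation point α_i, compute m(α_i) mod 13:
  α_1 = 2: Horner steps 9 → 11 → 7, so m(2) = 7.
  α_2 = 6: Horner steps 9 → 8 → 7, so m(6) = 7.
  α_3 = 8: Horner steps 9 → 0 → 11, so m(8) = 11.
  α_4 = 9: Horner steps 9 → 9 → 1, so m(9) = 1.
  α_5 = 3: Horner steps 9 → 7 → 6, so m(3) = 6.
  α_6 = 11: Horner steps 9 → 1 → 9, so m(11) = 9.
Codeword c = [7, 7, 11, 1, 6, 9] ∈ F_13^6.


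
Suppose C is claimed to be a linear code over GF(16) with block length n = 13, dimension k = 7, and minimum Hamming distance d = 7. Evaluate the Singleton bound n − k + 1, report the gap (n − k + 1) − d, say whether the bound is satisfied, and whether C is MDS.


Singleton RHS = n − k + 1 = 7, slack = 0, bound satisfied, MDS.

Singleton bound: d ≤ n − k + 1.
Here n = 13, k = 7, so n − k + 1 = 7.
Given d = 7, check d ≤ 7: YES.
Slack = (n − k + 1) − d = 0.
The code is MDS (slack = 0).
Description: the claimed parameters are [13, 7, 7]_16; such a code would be MDS (meets Singleton bound).


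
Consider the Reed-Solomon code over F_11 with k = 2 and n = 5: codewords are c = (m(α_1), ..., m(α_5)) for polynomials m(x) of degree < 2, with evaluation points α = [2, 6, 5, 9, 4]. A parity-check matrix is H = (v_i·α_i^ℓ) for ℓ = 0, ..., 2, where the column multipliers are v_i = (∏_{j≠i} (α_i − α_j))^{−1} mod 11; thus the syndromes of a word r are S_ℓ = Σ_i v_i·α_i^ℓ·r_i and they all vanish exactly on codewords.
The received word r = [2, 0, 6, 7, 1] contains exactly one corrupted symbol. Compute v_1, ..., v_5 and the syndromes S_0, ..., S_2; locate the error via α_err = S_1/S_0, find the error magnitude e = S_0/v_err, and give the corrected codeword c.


S = (7, 8, 6), error at position 4, error magnitude e = 3, c = [2, 0, 6, 4, 1].

Step 1: column multipliers v_i = (∏_{j≠i}(α_i − α_j))^{−1} mod 11.
  i = 1 (α = 2): (2−6)(2−5)(2−9)(2−4) = (−4)·(−3)·(−7)·(−2) = 168 ≡ 3, so v_1 = 3^{−1} = 4 (mod 11).
  i = 2 (α = 6): (6−2)(6−5)(6−9)(6−4) = 4·1·(−3)·2 = −24 ≡ 9, so v_2 = 9^{−1} = 5 (mod 11).
  i = 3 (α = 5): (5−2)(5−6)(5−9)(5−4) = 3·(−1)·(−4)·1 = 12 ≡ 1, so v_3 = 1^{−1} = 1 (mod 11).
  i = 4 (α = 9): (9−2)(9−6)(9−5)(9−4) = 7·3·4·5 = 420 ≡ 2, so v_4 = 2^{−1} = 6 (mod 11).
  i = 5 (α = 4): (4−2)(4−6)(4−5)(4−9) = 2·(−2)·(−1)·(−5) = −20 ≡ 2, so v_5 = 2^{−1} = 6 (mod 11).
  v = [4, 5, 1, 6, 6].
Step 2: syndromes of r = [2, 0, 6, 7, 1] (all sums mod 11).
  S_0 = Σ v_i r_i = 4·2 + 5·0 + 1·6 + 6·7 + 6·1 = 62 ≡ 7.
  S_1 = Σ v_i α_i r_i = 4·2·2 + 5·6·0 + 1·5·6 + 6·9·7 + 6·4·1 = 448 ≡ 8.
  α_i^2 mod 11 = [4, 3, 3, 4, 5].
  S_2 = Σ v_i α_i^2 r_i = 4·4·2 + 5·3·0 + 1·3·6 + 6·4·7 + 6·5·1 = 248 ≡ 6.
  S = (7, 8, 6) ≠ 0, so r is not a codeword (an error is present).
Step 3: locate the error. For a single error e at position i, S_ℓ = v_i·e·α_i^ℓ, so α_err = S_1/S_0.
  S_0^{−1} = 7^{−1} = 8 (mod 11), so α_err = 8·8 = 64 ≡ 9 = α_4. Error position i = 4.
  Consistency check: S_2/S_1 = 6·7 = 42 ≡ 9 = α_err ✓ (single-error assumption holds).
Step 4: error magnitude e = S_0/v_4 = S_0·∏_{j≠4}(α_4 − α_j) = 7·2 = 14 ≡ 3 (mod 11).
Step 5: correct position 4: c_4 = r_4 − e = 7 − 3 ≡ 4 (mod 11). Hence c = [2, 0, 6, 4, 1].
  Check: interpolating c through the α_i gives m(x) = 3 + 5·x (degree < 2) with m(α_i) = c_i for every i, so c is indeed a codeword.


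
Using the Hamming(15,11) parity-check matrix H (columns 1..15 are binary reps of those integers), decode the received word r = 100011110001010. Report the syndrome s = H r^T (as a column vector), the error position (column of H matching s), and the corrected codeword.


s = (1, 1, 1, 1)^T, error position = 15, corrected codeword c = 100011110001011

Compute s = H r^T mod 2 one row at a time:
  s_1 = 1 + 0 + 0 + 0 + 1 + 0 + 1 + 0 = 3 ≡ 1 (mod 2).
  s_2 = 0 + 1 + 1 + 1 + 1 + 0 + 1 + 0 = 5 ≡ 1 (mod 2).
  s_3 = 0 + 0 + 1 + 1 + 0 + 0 + 1 + 0 = 3 ≡ 1 (mod 2).
  s_4 = 1 + 0 + 1 + 1 + 0 + 0 + 0 + 0 = 3 ≡ 1 (mod 2).
s = (1, 1, 1, 1)^T — this equals column 15 of H (binary 1111), so error is at position 15.
Correct: flip bit 15 of r = 100011110001010 to get c = 100011110001011.


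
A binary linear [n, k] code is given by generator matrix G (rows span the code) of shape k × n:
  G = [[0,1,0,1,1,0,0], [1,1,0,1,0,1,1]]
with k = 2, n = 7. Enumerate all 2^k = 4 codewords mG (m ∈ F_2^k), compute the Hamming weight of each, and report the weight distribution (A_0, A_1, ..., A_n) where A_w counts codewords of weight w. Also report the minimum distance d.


Weight distribution: A_0 = 1, A_3 = 1, A_4 = 1, A_5 = 1. Minimum distance d = 3.

Enumerate all 2^2 = 4 messages m ∈ F_2^2.
For each, compute codeword c = mG in F_2^7, then tally its weight.
  m = 00 → c = 0000000, weight = 0.
  m = 10 → c = 0101100, weight = 3.
  m = 01 → c = 1101011, weight = 5.
  m = 11 → c = 1000111, weight = 4.
Tally weights:
  weight 0: 1 codewords.
  weight 3: 1 codewords.
  weight 4: 1 codewords.
  weight 5: 1 codewords.
Minimum distance d = smallest w > 0 with A_w > 0 = 3.
Sanity: Σ A_w = 4 = 2^2 = 4 ✓.


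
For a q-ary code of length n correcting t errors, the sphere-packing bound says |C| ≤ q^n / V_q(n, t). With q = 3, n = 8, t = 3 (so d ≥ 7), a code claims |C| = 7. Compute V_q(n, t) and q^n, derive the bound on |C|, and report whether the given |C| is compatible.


V_q(n, t) = 577, q^n = 6561, Hamming bound = 11, |C| = 7 ≤ bound (satisfied).

Step 1: Compute V_q(n, t) = Σ_{j=0}^3 C(n, j) (q−1)^j.
  j = 0: C(8,0)·(2)^0 = 1·1 = 1.
  j = 1: C(8,1)·(2)^1 = 8·2 = 16.
  j = 2: C(8,2)·(2)^2 = 28·4 = 112.
  j = 3: C(8,3)·(2)^3 = 56·8 = 448.
  V_q(n, t) = 1 + 16 + 112 + 448 = 577.
Step 2: q^n = 3^8 = 6561.
Step 3: Hamming bound ⌊q^n / V_q(n,t)⌋ = ⌊6561/577⌋ = 11.
Step 4: Compare |C| = 7 to 11: satisfied.
The claimed |C| lies below the Hamming bound.


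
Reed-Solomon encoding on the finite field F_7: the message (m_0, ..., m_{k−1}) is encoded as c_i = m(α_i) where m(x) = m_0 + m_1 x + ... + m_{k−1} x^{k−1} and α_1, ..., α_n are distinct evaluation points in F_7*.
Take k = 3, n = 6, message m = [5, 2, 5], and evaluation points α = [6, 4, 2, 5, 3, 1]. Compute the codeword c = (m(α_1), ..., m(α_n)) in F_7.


c = [1, 2, 1, 0, 0, 5]

Message polynomial: m(x) = 5 + 2·x + 5·x^2 (mod 7).
For each evaluation point α_i, compute m(α_i) mod 7:
  α_1 = 6: Horner steps 5 → 4 → 1, so m(6) = 1.
  α_2 = 4: Horner steps 5 → 1 → 2, so m(4) = 2.
  α_3 = 2: Horner steps 5 → 5 → 1, so m(2) = 1.
  α_4 = 5: Horner steps 5 → 6 → 0, so m(5) = 0.
  α_5 = 3: Horner steps 5 → 3 → 0, so m(3) = 0.
  α_6 = 1: Horner steps 5 → 0 → 5, so m(1) = 5.
Codeword c = [1, 2, 1, 0, 0, 5] ∈ F_7^6.


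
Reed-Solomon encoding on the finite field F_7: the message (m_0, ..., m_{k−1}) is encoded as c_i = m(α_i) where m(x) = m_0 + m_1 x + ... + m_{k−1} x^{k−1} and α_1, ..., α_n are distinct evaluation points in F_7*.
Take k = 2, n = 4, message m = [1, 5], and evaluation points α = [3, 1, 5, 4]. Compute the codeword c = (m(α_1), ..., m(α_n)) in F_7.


c = [2, 6, 5, 0]

Message polynomial: m(x) = 1 + 5·x (mod 7).
For each evaluation point α_i, compute m(α_i) mod 7:
  α_1 = 3: Horner steps 5 → 2, so m(3) = 2.
  α_2 = 1: Horner steps 5 → 6, so m(1) = 6.
  α_3 = 5: Horner steps 5 → 5, so m(5) = 5.
  α_4 = 4: Horner steps 5 → 0, so m(4) = 0.
Codeword c = [2, 6, 5, 0] ∈ F_7^4.


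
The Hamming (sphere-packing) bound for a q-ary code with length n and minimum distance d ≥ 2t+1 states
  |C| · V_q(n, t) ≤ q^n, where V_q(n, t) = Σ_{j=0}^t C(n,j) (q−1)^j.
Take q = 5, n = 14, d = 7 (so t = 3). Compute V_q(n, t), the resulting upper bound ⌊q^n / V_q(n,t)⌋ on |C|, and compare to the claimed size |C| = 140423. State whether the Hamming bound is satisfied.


V_q(n, t) = 24809, q^n = 6103515625, Hamming bound = 246020, |C| = 140423 ≤ bound (satisfied).

Step 1: Compute V_q(n, t) = Σ_{j=0}^3 C(n, j) (q−1)^j.
  j = 0: C(14,0)·(4)^0 = 1·1 = 1.
  j = 1: C(14,1)·(4)^1 = 14·4 = 56.
  j = 2: C(14,2)·(4)^2 = 91·16 = 1456.
  j = 3: C(14,3)·(4)^3 = 364·64 = 23296.
  V_q(n, t) = 1 + 56 + 1456 + 23296 = 24809.
Step 2: q^n = 5^14 = 6103515625.
Step 3: Hamming bound ⌊q^n / V_q(n,t)⌋ = ⌊6103515625/24809⌋ = 246020.
Step 4: Compare |C| = 140423 to 246020: satisfied.
The claimed |C| lies below the Hamming bound.


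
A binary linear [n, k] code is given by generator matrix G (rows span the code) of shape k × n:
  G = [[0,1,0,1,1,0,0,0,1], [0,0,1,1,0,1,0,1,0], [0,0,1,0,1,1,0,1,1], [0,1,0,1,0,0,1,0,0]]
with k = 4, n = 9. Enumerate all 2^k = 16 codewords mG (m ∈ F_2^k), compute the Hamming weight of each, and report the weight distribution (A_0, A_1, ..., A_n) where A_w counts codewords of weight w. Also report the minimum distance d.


Weight distribution: A_0 = 1, A_1 = 1, A_2 = 1, A_3 = 3, A_4 = 4, A_5 = 3, A_6 = 1, A_7 = 1, A_8 = 1. Minimum distance d = 1.

Enumerate all 2^4 = 16 messages m ∈ F_2^4.
For each, compute codeword c = mG in F_2^9, then tally its weight.
  m = 0000 → c = 000000000, weight = 0.
  m = 1000 → c = 010110001, weight = 4.
  m = 0100 → c = 001101010, weight = 4.
  m = 1100 → c = 011011011, weight = 6.
  m = 0010 → c = 001011011, weight = 5.
  m = 1010 → c = 011101010, weight = 5.
  m = 0110 → c = 000110001, weight = 3.
  m = 1110 → c = 010000000, weight = 1.
  m = 0001 → c = 010100100, weight = 3.
  m = 1001 → c = 000010101, weight = 3.
  m = 0101 → c = 011001110, weight = 5.
  m = 1101 → c = 001111111, weight = 7.
  m = 0011 → c = 011111111, weight = 8.
  m = 1011 → c = 001001110, weight = 4.
  m = 0111 → c = 010010101, weight = 4.
  m = 1111 → c = 000100100, weight = 2.
Tally weights:
  weight 0: 1 codewords.
  weight 1: 1 codewords.
  weight 2: 1 codewords.
  weight 3: 3 codewords.
  weight 4: 4 codewords.
  weight 5: 3 codewords.
  weight 6: 1 codewords.
  weight 7: 1 codewords.
  weight 8: 1 codewords.
Minimum distance d = smallest w > 0 with A_w > 0 = 1.
Sanity: Σ A_w = 16 = 2^4 = 16 ✓.


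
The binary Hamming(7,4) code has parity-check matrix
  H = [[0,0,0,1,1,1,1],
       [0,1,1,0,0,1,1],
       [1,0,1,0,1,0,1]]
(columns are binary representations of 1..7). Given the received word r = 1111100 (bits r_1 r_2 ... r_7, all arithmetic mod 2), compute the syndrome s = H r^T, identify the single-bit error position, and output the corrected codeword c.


s = (0, 0, 1)^T, error position = 1, corrected codeword c = 0111100

Compute s = H r^T mod 2 one row at a time:
  s_1 = 1 + 1 + 0 + 0 = 2 ≡ 0 (mod 2).
  s_2 = 1 + 1 + 0 + 0 = 2 ≡ 0 (mod 2).
  s_3 = 1 + 1 + 1 + 0 = 3 ≡ 1 (mod 2).
s = (0, 0, 1)^T — this equals column 1 of H (binary 001), so error is at position 1.
Correct: flip bit 1 of r = 1111100 to get c = 0111100.


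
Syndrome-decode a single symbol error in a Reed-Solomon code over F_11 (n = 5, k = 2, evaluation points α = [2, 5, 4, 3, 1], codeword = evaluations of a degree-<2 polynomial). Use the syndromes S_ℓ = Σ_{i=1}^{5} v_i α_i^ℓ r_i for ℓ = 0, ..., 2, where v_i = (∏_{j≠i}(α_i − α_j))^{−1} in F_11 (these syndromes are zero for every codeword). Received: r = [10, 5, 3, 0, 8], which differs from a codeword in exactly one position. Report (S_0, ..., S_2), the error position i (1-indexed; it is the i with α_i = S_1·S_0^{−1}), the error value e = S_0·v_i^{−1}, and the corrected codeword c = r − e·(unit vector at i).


S = (8, 2, 6), error at position 4, error magnitude e = 10, c = [10, 5, 3, 1, 8].

Step 1: column multipliers v_i = (∏_{j≠i}(α_i − α_j))^{−1} mod 11.
  i = 1 (α = 2): (2−5)(2−4)(2−3)(2−1) = (−3)·(−2)·(−1)·1 = −6 ≡ 5, so v_1 = 5^{−1} = 9 (mod 11).
  i = 2 (α = 5): (5−2)(5−4)(5−3)(5−1) = 3·1·2·4 = 24 ≡ 2, so v_2 = 2^{−1} = 6 (mod 11).
  i = 3 (α = 4): (4−2)(4−5)(4−3)(4−1) = 2·(−1)·1·3 = −6 ≡ 5, so v_3 = 5^{−1} = 9 (mod 11).
  i = 4 (α = 3): (3−2)(3−5)(3−4)(3−1) = 1·(−2)·(−1)·2 = 4 ≡ 4, so v_4 = 4^{−1} = 3 (mod 11).
  i = 5 (α = 1): (1−2)(1−5)(1−4)(1−3) = (−1)·(−4)·(−3)·(−2) = 24 ≡ 2, so v_5 = 2^{−1} = 6 (mod 11).
  v = [9, 6, 9, 3, 6].
Step 2: syndromes of r = [10, 5, 3, 0, 8] (all sums mod 11).
  S_0 = Σ v_i r_i = 9·10 + 6·5 + 9·3 + 3·0 + 6·8 = 195 ≡ 8.
  S_1 = Σ v_i α_i r_i = 9·2·10 + 6·5·5 + 9·4·3 + 3·3·0 + 6·1·8 = 486 ≡ 2.
  α_i^2 mod 11 = [4, 3, 5, 9, 1].
  S_2 = Σ v_i α_i^2 r_i = 9·4·10 + 6·3·5 + 9·5·3 + 3·9·0 + 6·1·8 = 633 ≡ 6.
  S = (8, 2, 6) ≠ 0, so r is not a codeword (an error is present).
Step 3: locate the error. For a single error e at position i, S_ℓ = v_i·e·α_i^ℓ, so α_err = S_1/S_0.
  S_0^{−1} = 8^{−1} = 7 (mod 11), so α_err = 2·7 = 14 ≡ 3 = α_4. Error position i = 4.
  Consistency check: S_2/S_1 = 6·6 = 36 ≡ 3 = α_err ✓ (single-error assumption holds).
Step 4: error magnitude e = S_0/v_4 = S_0·∏_{j≠4}(α_4 − α_j) = 8·4 = 32 ≡ 10 (mod 11).
Step 5: correct position 4: c_4 = r_4 − e = 0 − 10 ≡ 1 (mod 11). Hence c = [10, 5, 3, 1, 8].
  Check: interpolating c through the α_i gives m(x) = 6 + 2·x (degree < 2) with m(α_i) = c_i for every i, so c is indeed a codeword.


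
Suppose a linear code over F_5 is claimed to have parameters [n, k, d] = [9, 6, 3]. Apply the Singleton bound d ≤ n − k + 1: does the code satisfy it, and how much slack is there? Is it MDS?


Singleton RHS = n − k + 1 = 4, slack = 1, bound satisfied, not MDS.

Singleton bound: d ≤ n − k + 1.
Here n = 9, k = 6, so n − k + 1 = 4.
Given d = 3, check d ≤ 4: YES.
Slack = (n − k + 1) − d = 1.
The code is NOT MDS (slack = 1 > 0).
Description: the claimed parameters are [9, 6, 3]_5; such a code would be non-MDS.


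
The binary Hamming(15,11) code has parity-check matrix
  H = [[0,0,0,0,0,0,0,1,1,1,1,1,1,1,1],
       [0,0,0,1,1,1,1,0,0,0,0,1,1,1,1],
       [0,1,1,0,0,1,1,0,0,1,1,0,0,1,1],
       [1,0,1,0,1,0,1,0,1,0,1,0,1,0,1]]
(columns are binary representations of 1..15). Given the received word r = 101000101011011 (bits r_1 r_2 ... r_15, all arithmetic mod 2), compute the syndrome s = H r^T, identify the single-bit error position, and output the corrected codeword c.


s = (1, 0, 1, 0)^T, error position = 10, corrected codeword c = 101000101111011

Compute s = H r^T mod 2 one row at a time:
  s_1 = 0 + 1 + 0 + 1 + 1 + 0 + 1 + 1 = 5 ≡ 1 (mod 2).
  s_2 = 0 + 0 + 0 + 1 + 1 + 0 + 1 + 1 = 4 ≡ 0 (mod 2).
  s_3 = 0 + 1 + 0 + 1 + 0 + 1 + 1 + 1 = 5 ≡ 1 (mod 2).
  s_4 = 1 + 1 + 0 + 1 + 1 + 1 + 0 + 1 = 6 ≡ 0 (mod 2).
s = (1, 0, 1, 0)^T — this equals column 10 of H (binary 1010), so error is at position 10.
Correct: flip bit 10 of r = 101000101011011 to get c = 101000101111011.


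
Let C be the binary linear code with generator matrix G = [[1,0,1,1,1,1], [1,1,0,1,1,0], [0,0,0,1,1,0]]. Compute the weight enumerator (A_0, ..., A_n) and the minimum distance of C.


Weight distribution: A_0 = 1, A_2 = 2, A_3 = 2, A_4 = 1, A_5 = 2. Minimum distance d = 2.

Enumerate all 2^3 = 8 messages m ∈ F_2^3.
For each, compute codeword c = mG in F_2^6, then tally its weight.
  m = 000 → c = 000000, weight = 0.
  m = 100 → c = 101111, weight = 5.
  m = 010 → c = 110110, weight = 4.
  m = 110 → c = 011001, weight = 3.
  m = 001 → c = 000110, weight = 2.
  m = 101 → c = 101001, weight = 3.
  m = 011 → c = 110000, weight = 2.
  m = 111 → c = 011111, weight = 5.
Tally weights:
  weight 0: 1 codewords.
  weight 2: 2 codewords.
  weight 3: 2 codewords.
  weight 4: 1 codewords.
  weight 5: 2 codewords.
Minimum distance d = smallest w > 0 with A_w > 0 = 2.
Sanity: Σ A_w = 8 = 2^3 = 8 ✓.


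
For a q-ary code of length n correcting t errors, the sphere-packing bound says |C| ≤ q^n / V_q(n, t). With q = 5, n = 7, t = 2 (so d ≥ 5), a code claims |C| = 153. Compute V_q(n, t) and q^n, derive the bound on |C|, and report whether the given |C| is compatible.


V_q(n, t) = 365, q^n = 78125, Hamming bound = 214, |C| = 153 ≤ bound (satisfied).

Step 1: Compute V_q(n, t) = Σ_{j=0}^2 C(n, j) (q−1)^j.
  j = 0: C(7,0)·(4)^0 = 1·1 = 1.
  j = 1: C(7,1)·(4)^1 = 7·4 = 28.
  j = 2: C(7,2)·(4)^2 = 21·16 = 336.
  V_q(n, t) = 1 + 28 + 336 = 365.
Step 2: q^n = 5^7 = 78125.
Step 3: Hamming bound ⌊q^n / V_q(n,t)⌋ = ⌊78125/365⌋ = 214.
Step 4: Compare |C| = 153 to 214: satisfied.
The claimed |C| lies below the Hamming bound.
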